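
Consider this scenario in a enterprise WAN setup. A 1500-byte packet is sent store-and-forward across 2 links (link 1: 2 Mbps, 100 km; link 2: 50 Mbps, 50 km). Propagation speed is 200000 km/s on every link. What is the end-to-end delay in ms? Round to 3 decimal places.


Packet = 1500 bytes = 12000 bits. Store-and-forward: sum (t_trans + t_prop) per link.
Link 1: t_trans = 12000/(2*10^6) s = 6.0000 ms; t_prop = 100/200000 s = 0.5000 ms; subtotal = 6.5000 ms
Link 2: t_trans = 12000/(50*10^6) s = 0.2400 ms; t_prop = 50/200000 s = 0.2500 ms; subtotal = 0.4900 ms
End-to-end = 6.5000 + 0.4900 = 6.9900 ms -> 6.990 ms (3 dp)

6.990


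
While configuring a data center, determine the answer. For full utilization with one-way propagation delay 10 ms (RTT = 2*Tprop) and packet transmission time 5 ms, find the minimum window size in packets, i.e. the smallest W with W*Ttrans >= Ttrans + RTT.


Given: Ttrans = 5 ms, RTT = 20 ms (= 2 * Tprop, Tprop = 10 ms)
Time until first ACK returns = Ttrans + RTT = 5 + 20 = 25 ms
Need W * Ttrans >= Ttrans + RTT  ->  W >= (Ttrans + RTT) / Ttrans
(Ttrans + RTT) / Ttrans = 25 / 5 = 5
W_min = ceil(5) = 5

5


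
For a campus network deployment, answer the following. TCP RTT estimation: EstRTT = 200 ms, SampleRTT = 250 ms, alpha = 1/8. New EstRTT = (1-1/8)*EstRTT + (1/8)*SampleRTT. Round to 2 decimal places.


Given: EstRTT = 200 ms, SampleRTT = 250 ms, alpha = 1/8
New EstRTT = (1 - alpha) * EstRTT + alpha * SampleRTT
(7/8) * 200 = 175
(1/8) * 250 = 31.25
New EstRTT = 175 + 31.25 = 206.25 ms -> 206.25 ms (2 dp)

206.25


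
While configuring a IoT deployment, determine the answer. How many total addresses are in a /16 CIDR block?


Given: CIDR prefix /16
Host bits = 32 - 16 = 16
Total addresses = 2^16 = 65536

65536


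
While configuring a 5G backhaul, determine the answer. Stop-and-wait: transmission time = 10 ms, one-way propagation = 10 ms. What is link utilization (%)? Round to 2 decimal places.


Given: Ttrans = 10 ms, Tprop = 10 ms
RTT = 2 * Tprop = 2 * 10 = 20 ms
U = Ttrans / (Ttrans + RTT)
U = 10 / (10 + 20)
U = 10 / 30 = 0.333333
U% = 33.33%

33.33


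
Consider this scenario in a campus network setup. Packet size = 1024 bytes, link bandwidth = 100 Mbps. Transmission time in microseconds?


Given: packet = 1024 bytes, bandwidth = 100 Mbps
Packet in bits = 1024 * 8 = 8192 bits
Bandwidth = 100 * 10^6 = 100000000 bps
Time = 8192 / 100000000 seconds
Time in us = 8192 * 10^6 / 100000000 = 81.92

81.92


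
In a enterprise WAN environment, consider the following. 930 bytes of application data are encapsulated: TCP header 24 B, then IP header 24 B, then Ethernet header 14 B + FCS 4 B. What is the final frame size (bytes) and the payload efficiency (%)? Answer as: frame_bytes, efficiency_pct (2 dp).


TCP segment = 930 + 24 = 954 B
IP packet = 954 + 24 = 978 B
Ethernet frame = 978 + 14 + 4 = 996 B
Efficiency = app / frame = 930 / 996 = 0.933735 = 93.3735% -> 93.37% (2 dp)

996, 93.37


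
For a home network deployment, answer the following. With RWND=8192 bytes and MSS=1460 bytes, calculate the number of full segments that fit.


Given: RWND = 8192 bytes, MSS = 1460 bytes
Full segments = floor(RWND / MSS)
Full segments = floor(8192 / 1460)
Full segments = floor(5.611) = 5

5


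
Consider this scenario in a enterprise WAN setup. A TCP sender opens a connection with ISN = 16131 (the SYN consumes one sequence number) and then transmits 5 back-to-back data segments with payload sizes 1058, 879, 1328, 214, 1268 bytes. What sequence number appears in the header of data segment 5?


The SYN occupies sequence number ISN = 16131, so the first data byte is ISN + 1 = 16132.
SEQ of data segment i = (ISN + 1) + sum of payload sizes of segments 1..i-1.
Segment 1: SEQ = 16132, payload = 1058 bytes
Segment 2: SEQ = 17190, payload = 879 bytes
Segment 3: SEQ = 18069, payload = 1328 bytes
Segment 4: SEQ = 19397, payload = 214 bytes
Segment 5: SEQ = 19611, payload = 1268 bytes
SEQ of segment 5 = 16132 + 1058 + 879 + 1328 + 214 = 19611

19611


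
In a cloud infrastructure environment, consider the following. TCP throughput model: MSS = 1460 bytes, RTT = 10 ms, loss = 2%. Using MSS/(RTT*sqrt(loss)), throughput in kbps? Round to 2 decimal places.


Given: MSS = 1460 bytes, RTT = 10 ms, loss = 2%
RTT in seconds = 10 / 1000 = 0.01
Loss rate = 2% = 0.02
sqrt(loss) = sqrt(0.02) = 0.141421356237
Throughput (bytes/s) = 1460 / (0.01 * 0.141421356237) = 1032375.9005
Throughput (kbps) = 1032375.9005 * 8 / 1000 = 8259.007204 -> 8259.01 kbps (2 dp)

8259.01


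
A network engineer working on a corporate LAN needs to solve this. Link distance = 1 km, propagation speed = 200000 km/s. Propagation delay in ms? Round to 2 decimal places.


Given: distance = 1 km, speed = 200000 km/s
Delay = distance / speed = 1 / 200000 seconds
Delay in ms = 1 * 1000 / 200000
Delay = 0.0050 ms
Rounded to 2 dp = 0.01 ms

0.01


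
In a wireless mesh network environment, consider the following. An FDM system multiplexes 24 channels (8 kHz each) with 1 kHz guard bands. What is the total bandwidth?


Given: 24 channels, 8 kHz each, guard = 1 kHz
Channel bandwidth = 24 * 8 = 192 kHz
Guard bands = 23 gaps * 1 kHz = 23 kHz
Total = 192 + 23 = 215 kHz

215


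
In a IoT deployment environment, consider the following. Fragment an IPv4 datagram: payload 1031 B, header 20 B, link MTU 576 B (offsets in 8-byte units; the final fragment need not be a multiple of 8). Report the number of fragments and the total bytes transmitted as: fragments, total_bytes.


Max data per non-final fragment = floor((MTU - header)/8)*8 = floor((576 - 20)/8)*8 = floor(556/8)*8 = 552 B
Final fragment needs no 8-byte alignment: it can carry up to MTU - header = 556 B
Non-final fragments needed = ceil((payload - 556) / 552) = ceil(475/552) = ceil(0.8605) = 1
Number of fragments = 1 + 1 = 2
Fragment sizes (data): 1 * 552 B + 479 B (last, 479 <= 556 OK)
Total bytes sent = payload + n_frags * header = 1031 + 2*20 = 1031 + 40 = 1071 B

2, 1071


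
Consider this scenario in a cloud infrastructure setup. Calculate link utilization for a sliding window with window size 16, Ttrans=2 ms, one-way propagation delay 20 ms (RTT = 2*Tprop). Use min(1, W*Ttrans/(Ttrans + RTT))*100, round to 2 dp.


Given: W = 16, Ttrans = 2 ms, RTT = 40 ms (= 2 * Tprop, Tprop = 20 ms)
Cycle time = Ttrans + RTT = 2 + 40 = 42 ms (first packet sent until its ACK returns)
W * Ttrans = 16 * 2 = 32 ms of sending per cycle
W * Ttrans / (Ttrans + RTT) = 32 / 42 = 0.761905
U = min(1, 0.761905) = 0.761905
U% = 76.19%

76.19


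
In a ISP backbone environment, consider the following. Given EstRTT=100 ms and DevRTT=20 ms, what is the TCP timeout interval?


Given: EstRTT = 100 ms, DevRTT = 20 ms
Timeout = EstRTT + 4 * DevRTT
4 * DevRTT = 4 * 20 = 80
Timeout = 100 + 80 = 180 ms

180


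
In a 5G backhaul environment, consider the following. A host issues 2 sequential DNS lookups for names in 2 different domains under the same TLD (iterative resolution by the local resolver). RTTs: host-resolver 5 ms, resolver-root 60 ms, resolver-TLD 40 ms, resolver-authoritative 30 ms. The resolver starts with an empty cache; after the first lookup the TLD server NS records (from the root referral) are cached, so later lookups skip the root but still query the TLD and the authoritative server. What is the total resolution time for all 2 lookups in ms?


Lookup 1 (cold cache): local + root + TLD + auth = 5 + 60 + 40 + 30 = 135 ms
Lookups 2..2 (TLD NS cached -> skip root; new domain -> still ask TLD and auth): local + TLD + auth = 5 + 40 + 30 = 75 ms each
Remaining 1 lookups: 1 * 75 = 75 ms
Total = 135 + 75 = 210 ms

210


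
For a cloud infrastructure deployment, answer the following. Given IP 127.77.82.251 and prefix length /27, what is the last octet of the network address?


Given: IP = 127.77.82.251, prefix = /27
Subnet mask = 255.255.255.224
Last octet of IP: 251
Last octet of mask: 224
Network last octet = 251 AND 224 = 224

224


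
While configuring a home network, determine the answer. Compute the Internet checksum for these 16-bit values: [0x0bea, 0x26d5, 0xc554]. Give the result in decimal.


Given words: [0x0bea, 0x26d5, 0xc554]
Step 1: Sum all words
Raw sum = 3050 + 9941 + 50516 = 63507
One's complement = ~63507 & 0xFFFF = 2028

2028


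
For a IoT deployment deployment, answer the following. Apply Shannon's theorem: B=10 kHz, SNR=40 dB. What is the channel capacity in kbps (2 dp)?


Given: B = 10 kHz, SNR = 40 dB
SNR linear = 10^(40/10) = 10000
1 + SNR = 10001
log2(10001) = 13.2878566418
C = 10 * 1000 * 13.2878566418 = 132878.5664 bps
C = 132.878566 kbps -> 132.88 kbps (2 dp)

132.88


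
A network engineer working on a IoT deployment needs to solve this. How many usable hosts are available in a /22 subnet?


Given: subnet mask /22
Host bits = 32 - 22 = 10
Total addresses = 2^10 = 1024
Usable hosts = 1024 - 2 (network + broadcast) = 1022

1022


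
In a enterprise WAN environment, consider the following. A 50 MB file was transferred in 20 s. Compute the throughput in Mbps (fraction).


Given: file = 50 MB, time = 20 s
File in Mb = 50 * 8 = 400 Mb
Throughput = 400 / 20 Mbps
Throughput = 20 Mbps

20


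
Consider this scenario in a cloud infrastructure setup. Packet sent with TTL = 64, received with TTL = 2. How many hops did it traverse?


Given: initial TTL = 64, received TTL = 2
Hops = initial TTL - received TTL
Hops = 64 - 2 = 62

62


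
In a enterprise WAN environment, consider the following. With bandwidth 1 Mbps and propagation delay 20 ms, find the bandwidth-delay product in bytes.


Given: bandwidth = 1 Mbps, delay = 20 ms
BDP in bits = 1 * 10^6 * 20 / 1000
BDP in bits = 20000
BDP in bytes = 20000 / 8 = 2500

2500


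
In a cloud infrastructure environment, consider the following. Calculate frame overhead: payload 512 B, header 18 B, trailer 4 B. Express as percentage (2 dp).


Given: payload = 512 B, header = 18 B, trailer = 4 B
Overhead bytes = header + trailer = 18 + 4 = 22
Total frame = payload + overhead = 512 + 22 = 534
Overhead % = 22 / 534 * 100 = 4.1199% -> 4.12% (2 dp)

4.12


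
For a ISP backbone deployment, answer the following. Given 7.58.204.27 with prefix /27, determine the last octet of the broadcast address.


Given: IP = 7.58.204.27, prefix = /27
Host bits = 32 - 27 = 5
Network last octet = 27 AND mask = 0
Host part size = 2^5 - 1 = 31
Broadcast last octet = 0 OR 31 = 31

31


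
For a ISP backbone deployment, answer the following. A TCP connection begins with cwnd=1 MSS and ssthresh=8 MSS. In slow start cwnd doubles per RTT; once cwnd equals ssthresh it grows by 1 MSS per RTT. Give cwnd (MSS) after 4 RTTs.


RTT 0: cwnd = 1 MSS (initial)
RTT 1: cwnd = 2 MSS (slow start, doubled)
RTT 2: cwnd = 4 MSS (slow start, doubled)
RTT 3: cwnd = 8 MSS (slow start, doubled)
RTT 4: cwnd = 9 MSS (congestion avoidance, +1)

9


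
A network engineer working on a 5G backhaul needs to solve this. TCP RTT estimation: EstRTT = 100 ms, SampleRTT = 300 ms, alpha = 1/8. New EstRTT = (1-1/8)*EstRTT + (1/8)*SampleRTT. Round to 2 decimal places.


Given: EstRTT = 100 ms, SampleRTT = 300 ms, alpha = 1/8
New EstRTT = (1 - alpha) * EstRTT + alpha * SampleRTT
(7/8) * 100 = 87.5
(1/8) * 300 = 37.5
New EstRTT = 87.5 + 37.5 = 125 ms -> 125.00 ms (2 dp)

125.00


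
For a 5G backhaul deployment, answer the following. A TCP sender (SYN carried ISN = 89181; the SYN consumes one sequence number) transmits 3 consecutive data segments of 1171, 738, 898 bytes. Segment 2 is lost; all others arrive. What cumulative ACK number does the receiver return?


SYN uses sequence number 89181; first data byte = ISN + 1 = 89182.
Segment 1: SEQ = 89182, len = 1171 B, covers [89182, 90352]
Segment 2: SEQ = 90353, len = 738 B, covers [90353, 91090] [LOST]
Segment 3: SEQ = 91091, len = 898 B, covers [91091, 91988]
In-order data received: bytes [89182, 90352] (segments 1..1).
Segment 2 missing -> gap begins at byte 90353; later segments buffered out of order.
Cumulative ACK = next expected in-order byte = 89182 + 1171 = 90353

90353


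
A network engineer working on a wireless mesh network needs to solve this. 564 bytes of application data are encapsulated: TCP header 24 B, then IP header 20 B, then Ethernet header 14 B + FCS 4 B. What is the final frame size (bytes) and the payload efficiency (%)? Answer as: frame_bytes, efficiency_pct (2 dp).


TCP segment = 564 + 24 = 588 B
IP packet = 588 + 20 = 608 B
Ethernet frame = 608 + 14 + 4 = 626 B
Efficiency = app / frame = 564 / 626 = 0.900958 = 90.0958% -> 90.10% (2 dp)

626, 90.10


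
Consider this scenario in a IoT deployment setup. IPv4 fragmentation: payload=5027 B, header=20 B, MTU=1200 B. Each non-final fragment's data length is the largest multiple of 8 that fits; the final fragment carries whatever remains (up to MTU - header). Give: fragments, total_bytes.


Max data per non-final fragment = floor((MTU - header)/8)*8 = floor((1200 - 20)/8)*8 = floor(1180/8)*8 = 1176 B
Final fragment needs no 8-byte alignment: it can carry up to MTU - header = 1180 B
Non-final fragments needed = ceil((payload - 1180) / 1176) = ceil(3847/1176) = ceil(3.2713) = 4
Number of fragments = 4 + 1 = 5
Fragment sizes (data): 4 * 1176 B + 323 B (last, 323 <= 1180 OK)
Total bytes sent = payload + n_frags * header = 5027 + 5*20 = 5027 + 100 = 5127 B

5, 5127


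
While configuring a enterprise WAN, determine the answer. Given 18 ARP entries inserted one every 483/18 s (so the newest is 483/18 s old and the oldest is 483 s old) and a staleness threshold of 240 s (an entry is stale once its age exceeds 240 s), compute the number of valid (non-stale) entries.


Ages are k * 483/18 s for k = 1..18 (spacing = 26.8333 s).
Entry k is valid iff k * 483/18 <= 240 iff k <= 18 * 240 / 483 = 8.9441
n_valid = floor(8.9441) = 8
(n_stale = 18 - 8 = 10)

8


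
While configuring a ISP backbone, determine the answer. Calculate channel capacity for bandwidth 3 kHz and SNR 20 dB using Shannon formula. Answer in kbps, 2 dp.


Given: B = 3 kHz, SNR = 20 dB
SNR linear = 10^(20/10) = 100
1 + SNR = 101
log2(101) = 6.6582114828
C = 3 * 1000 * 6.6582114828 = 19974.6344 bps
C = 19.974634 kbps -> 19.97 kbps (2 dp)

19.97


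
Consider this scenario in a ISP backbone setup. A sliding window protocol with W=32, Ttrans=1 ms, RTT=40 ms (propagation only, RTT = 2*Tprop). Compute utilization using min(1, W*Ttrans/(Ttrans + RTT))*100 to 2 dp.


Given: W = 32, Ttrans = 1 ms, RTT = 40 ms (= 2 * Tprop, Tprop = 20 ms)
Cycle time = Ttrans + RTT = 1 + 40 = 41 ms (first packet sent until its ACK returns)
W * Ttrans = 32 * 1 = 32 ms of sending per cycle
W * Ttrans / (Ttrans + RTT) = 32 / 41 = 0.780488
U = min(1, 0.780488) = 0.780488
U% = 78.05%

78.05


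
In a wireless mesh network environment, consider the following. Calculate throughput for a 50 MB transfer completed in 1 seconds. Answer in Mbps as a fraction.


Given: file = 50 MB, time = 1 s
File in Mb = 50 * 8 = 400 Mb
Throughput = 400 / 1 Mbps
Throughput = 400 Mbps

400


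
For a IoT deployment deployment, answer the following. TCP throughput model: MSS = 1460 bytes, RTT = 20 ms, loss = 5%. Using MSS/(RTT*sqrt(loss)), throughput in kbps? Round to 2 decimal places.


Given: MSS = 1460 bytes, RTT = 20 ms, loss = 5%
RTT in seconds = 20 / 1000 = 0.02
Loss rate = 5% = 0.05
sqrt(loss) = sqrt(0.05) = 0.223606797750
Throughput (bytes/s) = 1460 / (0.02 * 0.223606797750) = 326465.9247
Throughput (kbps) = 326465.9247 * 8 / 1000 = 2611.727398 -> 2611.73 kbps (2 dp)

2611.73


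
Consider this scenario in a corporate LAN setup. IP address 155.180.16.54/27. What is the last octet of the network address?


Given: IP = 155.180.16.54, prefix = /27
Subnet mask = 255.255.255.224
Last octet of IP: 54
Last octet of mask: 224
Network last octet = 54 AND 224 = 32

32


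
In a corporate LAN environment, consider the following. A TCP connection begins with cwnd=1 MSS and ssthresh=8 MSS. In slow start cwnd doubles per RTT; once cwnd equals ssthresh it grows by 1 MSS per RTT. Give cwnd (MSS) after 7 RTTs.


RTT 0: cwnd = 1 MSS (initial)
RTT 1: cwnd = 2 MSS (slow start, doubled)
RTT 2: cwnd = 4 MSS (slow start, doubled)
RTT 3: cwnd = 8 MSS (slow start, doubled)
RTT 4: cwnd = 9 MSS (congestion avoidance, +1)
RTT 5: cwnd = 10 MSS (congestion avoidance, +1)
RTT 6: cwnd = 11 MSS (congestion avoidance, +1)
RTT 7: cwnd = 12 MSS (congestion avoidance, +1)

12


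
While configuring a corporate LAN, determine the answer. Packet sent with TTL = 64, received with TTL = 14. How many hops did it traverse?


Given: initial TTL = 64, received TTL = 14
Hops = initial TTL - received TTL
Hops = 64 - 14 = 50

50


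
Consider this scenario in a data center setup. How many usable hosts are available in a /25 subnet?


Given: subnet mask /25
Host bits = 32 - 25 = 7
Total addresses = 2^7 = 128
Usable hosts = 128 - 2 (network + broadcast) = 126

126


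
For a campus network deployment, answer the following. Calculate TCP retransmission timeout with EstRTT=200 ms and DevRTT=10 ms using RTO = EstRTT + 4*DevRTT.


Given: EstRTT = 200 ms, DevRTT = 10 ms
Timeout = EstRTT + 4 * DevRTT
4 * DevRTT = 4 * 10 = 40
Timeout = 200 + 40 = 240 ms

240


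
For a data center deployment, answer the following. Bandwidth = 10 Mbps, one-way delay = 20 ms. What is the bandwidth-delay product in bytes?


Given: bandwidth = 10 Mbps, delay = 20 ms
BDP in bits = 10 * 10^6 * 20 / 1000
BDP in bits = 200000
BDP in bytes = 200000 / 8 = 25000

25000


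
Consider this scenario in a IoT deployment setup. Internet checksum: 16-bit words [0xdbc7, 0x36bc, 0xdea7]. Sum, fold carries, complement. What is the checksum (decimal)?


Given words: [0xdbc7, 0x36bc, 0xdea7]
Step 1: Sum all words
Raw sum = 56263 + 14012 + 56999 = 127274
Step 2: Fold carry: (61738 + 1) = 61739
One's complement = ~61739 & 0xFFFF = 3796

3796


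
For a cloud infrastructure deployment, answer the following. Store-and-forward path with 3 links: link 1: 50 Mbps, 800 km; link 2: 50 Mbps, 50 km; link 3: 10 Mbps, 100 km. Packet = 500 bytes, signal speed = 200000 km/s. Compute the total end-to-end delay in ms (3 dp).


Packet = 500 bytes = 4000 bits. Store-and-forward: sum (t_trans + t_prop) per link.
Link 1: t_trans = 4000/(50*10^6) s = 0.0800 ms; t_prop = 800/200000 s = 4.0000 ms; subtotal = 4.0800 ms
Link 2: t_trans = 4000/(50*10^6) s = 0.0800 ms; t_prop = 50/200000 s = 0.2500 ms; subtotal = 0.3300 ms
Link 3: t_trans = 4000/(10*10^6) s = 0.4000 ms; t_prop = 100/200000 s = 0.5000 ms; subtotal = 0.9000 ms
End-to-end = 4.0800 + 0.3300 + 0.9000 = 5.3100 ms -> 5.310 ms (3 dp)

5.310


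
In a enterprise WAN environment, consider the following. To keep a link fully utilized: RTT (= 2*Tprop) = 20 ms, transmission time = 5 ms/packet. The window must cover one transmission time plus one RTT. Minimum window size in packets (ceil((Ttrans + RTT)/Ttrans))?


Given: Ttrans = 5 ms, RTT = 20 ms (= 2 * Tprop, Tprop = 10 ms)
Time until first ACK returns = Ttrans + RTT = 5 + 20 = 25 ms
Need W * Ttrans >= Ttrans + RTT  ->  W >= (Ttrans + RTT) / Ttrans
(Ttrans + RTT) / Ttrans = 25 / 5 = 5
W_min = ceil(5) = 5

5


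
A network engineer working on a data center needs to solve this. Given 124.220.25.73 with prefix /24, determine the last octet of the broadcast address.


Given: IP = 124.220.25.73, prefix = /24
Host bits = 32 - 24 = 8
Network last octet = 73 AND mask = 0
Host part size = 2^8 - 1 = 255
Broadcast last octet = 0 OR 255 = 255

255


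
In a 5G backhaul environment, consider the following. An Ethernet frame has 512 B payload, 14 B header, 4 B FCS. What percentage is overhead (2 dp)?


Given: payload = 512 B, header = 14 B, trailer = 4 B
Overhead bytes = header + trailer = 14 + 4 = 18
Total frame = payload + overhead = 512 + 18 = 530
Overhead % = 18 / 530 * 100 = 3.3962% -> 3.40% (2 dp)

3.40


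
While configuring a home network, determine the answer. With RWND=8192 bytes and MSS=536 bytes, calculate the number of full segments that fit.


Given: RWND = 8192 bytes, MSS = 536 bytes
Full segments = floor(RWND / MSS)
Full segments = floor(8192 / 536)
Full segments = floor(15.2836) = 15

15


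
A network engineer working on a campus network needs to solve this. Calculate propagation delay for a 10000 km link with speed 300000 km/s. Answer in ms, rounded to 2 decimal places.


Given: distance = 10000 km, speed = 300000 km/s
Delay = distance / speed = 10000 / 300000 seconds
Delay in ms = 10000 * 1000 / 300000
Delay = 33.3333 ms
Rounded to 2 dp = 33.33 ms

33.33


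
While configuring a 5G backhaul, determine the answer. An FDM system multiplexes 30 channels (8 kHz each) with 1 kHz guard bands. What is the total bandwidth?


Given: 30 channels, 8 kHz each, guard = 1 kHz
Channel bandwidth = 30 * 8 = 240 kHz
Guard bands = 29 gaps * 1 kHz = 29 kHz
Total = 240 + 29 = 269 kHz

269


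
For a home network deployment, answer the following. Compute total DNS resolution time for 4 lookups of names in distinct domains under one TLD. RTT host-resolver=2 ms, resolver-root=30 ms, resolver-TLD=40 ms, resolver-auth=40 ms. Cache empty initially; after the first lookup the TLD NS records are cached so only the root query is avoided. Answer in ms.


Lookup 1 (cold cache): local + root + TLD + auth = 2 + 30 + 40 + 40 = 112 ms
Lookups 2..4 (TLD NS cached -> skip root; new domain -> still ask TLD and auth): local + TLD + auth = 2 + 40 + 40 = 82 ms each
Remaining 3 lookups: 3 * 82 = 246 ms
Total = 112 + 246 = 358 ms

358


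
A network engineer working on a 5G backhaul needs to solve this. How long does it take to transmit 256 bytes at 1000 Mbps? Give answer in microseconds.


Given: packet = 256 bytes, bandwidth = 1000 Mbps
Packet in bits = 256 * 8 = 2048 bits
Bandwidth = 1000 * 10^6 = 1000000000 bps
Time = 2048 / 1000000000 seconds
Time in us = 2048 * 10^6 / 1000000000 = 2.048

2.048


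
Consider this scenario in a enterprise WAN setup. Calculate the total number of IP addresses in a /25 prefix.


Given: CIDR prefix /25
Host bits = 32 - 25 = 7
Total addresses = 2^7 = 128

128


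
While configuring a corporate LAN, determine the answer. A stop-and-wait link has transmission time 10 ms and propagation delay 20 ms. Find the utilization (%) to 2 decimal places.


Given: Ttrans = 10 ms, Tprop = 20 ms
RTT = 2 * Tprop = 2 * 20 = 40 ms
U = Ttrans / (Ttrans + RTT)
U = 10 / (10 + 40)
U = 10 / 50 = 0.2
U% = 20.00%

20.00


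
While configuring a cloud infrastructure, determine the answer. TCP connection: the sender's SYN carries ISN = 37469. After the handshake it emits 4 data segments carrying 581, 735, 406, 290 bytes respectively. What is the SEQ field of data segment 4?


The SYN occupies sequence number ISN = 37469, so the first data byte is ISN + 1 = 37470.
SEQ of data segment i = (ISN + 1) + sum of payload sizes of segments 1..i-1.
Segment 1: SEQ = 37470, payload = 581 bytes
Segment 2: SEQ = 38051, payload = 735 bytes
Segment 3: SEQ = 38786, payload = 406 bytes
Segment 4: SEQ = 39192, payload = 290 bytes
SEQ of segment 4 = 37470 + 581 + 735 + 406 = 39192

39192


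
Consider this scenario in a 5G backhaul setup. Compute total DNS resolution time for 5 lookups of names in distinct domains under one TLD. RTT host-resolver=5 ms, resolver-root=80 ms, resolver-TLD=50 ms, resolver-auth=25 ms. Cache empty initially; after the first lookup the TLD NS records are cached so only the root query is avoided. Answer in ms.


Lookup 1 (cold cache): local + root + TLD + auth = 5 + 80 + 50 + 25 = 160 ms
Lookups 2..5 (TLD NS cached -> skip root; new domain -> still ask TLD and auth): local + TLD + auth = 5 + 50 + 25 = 80 ms each
Remaining 4 lookups: 4 * 80 = 320 ms
Total = 160 + 320 = 480 ms

480


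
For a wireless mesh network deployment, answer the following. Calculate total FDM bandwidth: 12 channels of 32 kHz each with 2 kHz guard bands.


Given: 12 channels, 32 kHz each, guard = 2 kHz
Channel bandwidth = 12 * 32 = 384 kHz
Guard bands = 11 gaps * 2 kHz = 22 kHz
Total = 384 + 22 = 406 kHz

406


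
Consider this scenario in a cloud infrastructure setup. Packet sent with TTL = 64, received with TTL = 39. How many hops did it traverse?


Given: initial TTL = 64, received TTL = 39
Hops = initial TTL - received TTL
Hops = 64 - 39 = 25

25


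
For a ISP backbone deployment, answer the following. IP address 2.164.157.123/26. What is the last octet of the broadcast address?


Given: IP = 2.164.157.123, prefix = /26
Host bits = 32 - 26 = 6
Network last octet = 123 AND mask = 64
Host part size = 2^6 - 1 = 63
Broadcast last octet = 64 OR 63 = 127

127


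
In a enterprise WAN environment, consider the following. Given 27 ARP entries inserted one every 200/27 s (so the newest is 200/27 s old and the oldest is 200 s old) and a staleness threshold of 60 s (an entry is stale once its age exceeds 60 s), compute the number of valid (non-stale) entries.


Ages are k * 200/27 s for k = 1..27 (spacing = 7.4074 s).
Entry k is valid iff k * 200/27 <= 60 iff k <= 27 * 60 / 200 = 8.1000
n_valid = floor(8.1000) = 8
(n_stale = 27 - 8 = 19)

8


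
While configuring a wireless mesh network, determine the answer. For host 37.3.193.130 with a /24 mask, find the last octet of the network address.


Given: IP = 37.3.193.130, prefix = /24
Subnet mask = 255.255.255.0
Last octet of IP: 130
Last octet of mask: 0
Network last octet = 130 AND 0 = 0

0


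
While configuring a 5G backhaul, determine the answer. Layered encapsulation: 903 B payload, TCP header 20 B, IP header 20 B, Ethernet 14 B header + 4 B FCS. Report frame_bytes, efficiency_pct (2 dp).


TCP segment = 903 + 20 = 923 B
IP packet = 923 + 20 = 943 B
Ethernet frame = 943 + 14 + 4 = 961 B
Efficiency = app / frame = 903 / 961 = 0.939646 = 93.9646% -> 93.96% (2 dp)

961, 93.96


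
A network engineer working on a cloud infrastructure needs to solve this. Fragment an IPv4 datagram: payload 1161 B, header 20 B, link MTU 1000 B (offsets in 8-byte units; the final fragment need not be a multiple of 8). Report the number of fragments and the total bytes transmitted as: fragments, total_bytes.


Max data per non-final fragment = floor((MTU - header)/8)*8 = floor((1000 - 20)/8)*8 = floor(980/8)*8 = 976 B
Final fragment needs no 8-byte alignment: it can carry up to MTU - header = 980 B
Non-final fragments needed = ceil((payload - 980) / 976) = ceil(181/976) = ceil(0.1855) = 1
Number of fragments = 1 + 1 = 2
Fragment sizes (data): 1 * 976 B + 185 B (last, 185 <= 980 OK)
Total bytes sent = payload + n_frags * header = 1161 + 2*20 = 1161 + 40 = 1201 B

2, 1201


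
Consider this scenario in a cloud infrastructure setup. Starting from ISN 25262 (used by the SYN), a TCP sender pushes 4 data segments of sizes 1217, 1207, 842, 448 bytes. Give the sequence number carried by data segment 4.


The SYN occupies sequence number ISN = 25262, so the first data byte is ISN + 1 = 25263.
SEQ of data segment i = (ISN + 1) + sum of payload sizes of segments 1..i-1.
Segment 1: SEQ = 25263, payload = 1217 bytes
Segment 2: SEQ = 26480, payload = 1207 bytes
Segment 3: SEQ = 27687, payload = 842 bytes
Segment 4: SEQ = 28529, payload = 448 bytes
SEQ of segment 4 = 25263 + 1217 + 1207 + 842 = 28529

28529


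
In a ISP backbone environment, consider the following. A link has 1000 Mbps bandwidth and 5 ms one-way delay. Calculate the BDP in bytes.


Given: bandwidth = 1000 Mbps, delay = 5 ms
BDP in bits = 1000 * 10^6 * 5 / 1000
BDP in bits = 5000000
BDP in bytes = 5000000 / 8 = 625000

625000


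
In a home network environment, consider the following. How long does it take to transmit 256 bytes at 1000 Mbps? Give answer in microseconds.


Given: packet = 256 bytes, bandwidth = 1000 Mbps
Packet in bits = 256 * 8 = 2048 bits
Bandwidth = 1000 * 10^6 = 1000000000 bps
Time = 2048 / 1000000000 seconds
Time in us = 2048 * 10^6 / 1000000000 = 2.048

2.048


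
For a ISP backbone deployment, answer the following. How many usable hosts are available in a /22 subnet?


Given: subnet mask /22
Host bits = 32 - 22 = 10
Total addresses = 2^10 = 1024
Usable hosts = 1024 - 2 (network + broadcast) = 1022

1022


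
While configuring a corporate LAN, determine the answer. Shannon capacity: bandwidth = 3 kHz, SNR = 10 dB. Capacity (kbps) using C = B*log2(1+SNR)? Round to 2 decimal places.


Given: B = 3 kHz, SNR = 10 dB
SNR linear = 10^(10/10) = 10
1 + SNR = 11
log2(11) = 3.4594316186
C = 3 * 1000 * 3.4594316186 = 10378.2949 bps
C = 10.378295 kbps -> 10.38 kbps (2 dp)

10.38


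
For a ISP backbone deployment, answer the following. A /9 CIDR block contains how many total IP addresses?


Given: CIDR prefix /9
Host bits = 32 - 9 = 23
Total addresses = 2^23 = 8388608

8388608


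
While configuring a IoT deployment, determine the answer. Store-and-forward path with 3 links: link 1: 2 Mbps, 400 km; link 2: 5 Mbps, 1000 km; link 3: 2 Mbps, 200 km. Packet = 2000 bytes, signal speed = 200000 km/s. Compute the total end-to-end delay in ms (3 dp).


Packet = 2000 bytes = 16000 bits. Store-and-forward: sum (t_trans + t_prop) per link.
Link 1: t_trans = 16000/(2*10^6) s = 8.0000 ms; t_prop = 400/200000 s = 2.0000 ms; subtotal = 10.0000 ms
Link 2: t_trans = 16000/(5*10^6) s = 3.2000 ms; t_prop = 1000/200000 s = 5.0000 ms; subtotal = 8.2000 ms
Link 3: t_trans = 16000/(2*10^6) s = 8.0000 ms; t_prop = 200/200000 s = 1.0000 ms; subtotal = 9.0000 ms
End-to-end = 10.0000 + 8.2000 + 9.0000 = 27.2000 ms -> 27.200 ms (3 dp)

27.200


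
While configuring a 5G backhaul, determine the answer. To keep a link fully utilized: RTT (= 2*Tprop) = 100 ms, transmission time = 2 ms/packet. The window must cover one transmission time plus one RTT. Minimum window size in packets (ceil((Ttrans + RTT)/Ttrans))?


Given: Ttrans = 2 ms, RTT = 100 ms (= 2 * Tprop, Tprop = 50 ms)
Time until first ACK returns = Ttrans + RTT = 2 + 100 = 102 ms
Need W * Ttrans >= Ttrans + RTT  ->  W >= (Ttrans + RTT) / Ttrans
(Ttrans + RTT) / Ttrans = 102 / 2 = 51
W_min = ceil(51) = 51

51


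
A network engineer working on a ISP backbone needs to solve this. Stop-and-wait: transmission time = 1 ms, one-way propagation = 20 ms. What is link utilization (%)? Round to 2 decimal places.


Given: Ttrans = 1 ms, Tprop = 20 ms
RTT = 2 * Tprop = 2 * 20 = 40 ms
U = Ttrans / (Ttrans + RTT)
U = 1 / (1 + 40)
U = 1 / 41 = 0.02439
U% = 2.44%

2.44


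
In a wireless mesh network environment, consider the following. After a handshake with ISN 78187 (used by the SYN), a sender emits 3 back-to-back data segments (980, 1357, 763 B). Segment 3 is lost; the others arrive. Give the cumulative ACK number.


SYN uses sequence number 78187; first data byte = ISN + 1 = 78188.
Segment 1: SEQ = 78188, len = 980 B, covers [78188, 79167]
Segment 2: SEQ = 79168, len = 1357 B, covers [79168, 80524]
Segment 3: SEQ = 80525, len = 763 B, covers [80525, 81287] [LOST]
In-order data received: bytes [78188, 80524] (segments 1..2).
Segment 3 missing -> gap begins at byte 80525.
Cumulative ACK = next expected in-order byte = 78188 + 980 + 1357 = 80525

80525


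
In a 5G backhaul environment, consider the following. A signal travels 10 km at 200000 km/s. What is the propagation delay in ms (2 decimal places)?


Given: distance = 10 km, speed = 200000 km/s
Delay = distance / speed = 10 / 200000 seconds
Delay in ms = 10 * 1000 / 200000
Delay = 0.0500 ms
Rounded to 2 dp = 0.05 ms

0.05


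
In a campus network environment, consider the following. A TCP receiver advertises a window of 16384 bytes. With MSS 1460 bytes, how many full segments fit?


Given: RWND = 16384 bytes, MSS = 1460 bytes
Full segments = floor(RWND / MSS)
Full segments = floor(16384 / 1460)
Full segments = floor(11.2219) = 11

11


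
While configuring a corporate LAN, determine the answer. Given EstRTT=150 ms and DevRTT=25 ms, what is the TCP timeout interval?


Given: EstRTT = 150 ms, DevRTT = 25 ms
Timeout = EstRTT + 4 * DevRTT
4 * DevRTT = 4 * 25 = 100
Timeout = 150 + 100 = 250 ms

250


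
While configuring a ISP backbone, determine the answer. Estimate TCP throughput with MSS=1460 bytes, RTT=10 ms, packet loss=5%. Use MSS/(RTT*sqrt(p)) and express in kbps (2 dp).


Given: MSS = 1460 bytes, RTT = 10 ms, loss = 5%
RTT in seconds = 10 / 1000 = 0.01
Loss rate = 5% = 0.05
sqrt(loss) = sqrt(0.05) = 0.223606797750
Throughput (bytes/s) = 1460 / (0.01 * 0.223606797750) = 652931.8494
Throughput (kbps) = 652931.8494 * 8 / 1000 = 5223.454795 -> 5223.45 kbps (2 dp)

5223.45


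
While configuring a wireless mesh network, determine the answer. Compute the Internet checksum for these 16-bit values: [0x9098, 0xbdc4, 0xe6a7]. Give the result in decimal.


Given words: [0x9098, 0xbdc4, 0xe6a7]
Step 1: Sum all words
Raw sum = 37016 + 48580 + 59047 = 144643
Step 2: Fold carry: (13571 + 2) = 13573
One's complement = ~13573 & 0xFFFF = 51962

51962


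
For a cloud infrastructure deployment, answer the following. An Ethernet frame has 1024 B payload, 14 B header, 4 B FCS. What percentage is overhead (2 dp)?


Given: payload = 1024 B, header = 14 B, trailer = 4 B
Overhead bytes = header + trailer = 14 + 4 = 18
Total frame = payload + overhead = 1024 + 18 = 1042
Overhead % = 18 / 1042 * 100 = 1.7274% -> 1.73% (2 dp)

1.73


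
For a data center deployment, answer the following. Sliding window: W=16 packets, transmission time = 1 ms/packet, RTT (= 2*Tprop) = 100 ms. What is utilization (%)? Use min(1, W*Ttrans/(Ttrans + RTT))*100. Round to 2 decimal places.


Given: W = 16, Ttrans = 1 ms, RTT = 100 ms (= 2 * Tprop, Tprop = 50 ms)
Cycle time = Ttrans + RTT = 1 + 100 = 101 ms (first packet sent until its ACK returns)
W * Ttrans = 16 * 1 = 16 ms of sending per cycle
W * Ttrans / (Ttrans + RTT) = 16 / 101 = 0.158416
U = min(1, 0.158416) = 0.158416
U% = 15.84%

15.84


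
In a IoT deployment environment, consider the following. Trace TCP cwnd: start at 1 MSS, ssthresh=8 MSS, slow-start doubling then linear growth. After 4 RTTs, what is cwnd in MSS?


RTT 0: cwnd = 1 MSS (initial)
RTT 1: cwnd = 2 MSS (slow start, doubled)
RTT 2: cwnd = 4 MSS (slow start, doubled)
RTT 3: cwnd = 8 MSS (slow start, doubled)
RTT 4: cwnd = 9 MSS (congestion avoidance, +1)

9


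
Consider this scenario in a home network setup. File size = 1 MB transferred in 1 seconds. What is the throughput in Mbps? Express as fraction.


Given: file = 1 MB, time = 1 s
File in Mb = 1 * 8 = 8 Mb
Throughput = 8 / 1 Mbps
Throughput = 8 Mbps

8


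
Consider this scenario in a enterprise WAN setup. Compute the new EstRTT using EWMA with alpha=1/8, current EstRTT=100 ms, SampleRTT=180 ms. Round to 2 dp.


Given: EstRTT = 100 ms, SampleRTT = 180 ms, alpha = 1/8
New EstRTT = (1 - alpha) * EstRTT + alpha * SampleRTT
(7/8) * 100 = 87.5
(1/8) * 180 = 22.5
New EstRTT = 87.5 + 22.5 = 110 ms -> 110.00 ms (2 dp)

110.00


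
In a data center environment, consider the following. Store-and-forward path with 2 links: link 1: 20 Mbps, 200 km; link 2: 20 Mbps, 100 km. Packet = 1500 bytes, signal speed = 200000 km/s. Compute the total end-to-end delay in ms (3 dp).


Packet = 1500 bytes = 12000 bits. Store-and-forward: sum (t_trans + t_prop) per link.
Link 1: t_trans = 12000/(20*10^6) s = 0.6000 ms; t_prop = 200/200000 s = 1.0000 ms; subtotal = 1.6000 ms
Link 2: t_trans = 12000/(20*10^6) s = 0.6000 ms; t_prop = 100/200000 s = 0.5000 ms; subtotal = 1.1000 ms
End-to-end = 1.6000 + 1.1000 = 2.7000 ms -> 2.700 ms (3 dp)

2.700


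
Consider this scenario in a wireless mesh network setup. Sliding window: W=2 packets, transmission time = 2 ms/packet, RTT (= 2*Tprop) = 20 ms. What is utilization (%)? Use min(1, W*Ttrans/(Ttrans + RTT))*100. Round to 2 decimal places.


Given: W = 2, Ttrans = 2 ms, RTT = 20 ms (= 2 * Tprop, Tprop = 10 ms)
Cycle time = Ttrans + RTT = 2 + 20 = 22 ms (first packet sent until its ACK returns)
W * Ttrans = 2 * 2 = 4 ms of sending per cycle
W * Ttrans / (Ttrans + RTT) = 4 / 22 = 0.181818
U = min(1, 0.181818) = 0.181818
U% = 18.18%

18.18


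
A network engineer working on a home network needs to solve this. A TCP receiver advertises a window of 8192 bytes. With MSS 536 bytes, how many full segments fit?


Given: RWND = 8192 bytes, MSS = 536 bytes
Full segments = floor(RWND / MSS)
Full segments = floor(8192 / 536)
Full segments = floor(15.2836) = 15

15


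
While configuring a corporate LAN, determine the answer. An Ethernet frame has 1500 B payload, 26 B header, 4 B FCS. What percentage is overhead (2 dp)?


Given: payload = 1500 B, header = 26 B, trailer = 4 B
Overhead bytes = header + trailer = 26 + 4 = 30
Total frame = payload + overhead = 1500 + 30 = 1530
Overhead % = 30 / 1530 * 100 = 1.9608% -> 1.96% (2 dp)

1.96


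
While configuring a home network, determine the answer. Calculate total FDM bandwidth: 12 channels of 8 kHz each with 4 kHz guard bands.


Given: 12 channels, 8 kHz each, guard = 4 kHz
Channel bandwidth = 12 * 8 = 96 kHz
Guard bands = 11 gaps * 4 kHz = 44 kHz
Total = 96 + 44 = 140 kHz

140


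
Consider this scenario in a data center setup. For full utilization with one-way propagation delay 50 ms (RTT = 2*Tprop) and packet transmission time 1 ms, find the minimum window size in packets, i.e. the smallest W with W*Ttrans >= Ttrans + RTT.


Given: Ttrans = 1 ms, RTT = 100 ms (= 2 * Tprop, Tprop = 50 ms)
Time until first ACK returns = Ttrans + RTT = 1 + 100 = 101 ms
Need W * Ttrans >= Ttrans + RTT  ->  W >= (Ttrans + RTT) / Ttrans
(Ttrans + RTT) / Ttrans = 101 / 1 = 101
W_min = ceil(101) = 101

101


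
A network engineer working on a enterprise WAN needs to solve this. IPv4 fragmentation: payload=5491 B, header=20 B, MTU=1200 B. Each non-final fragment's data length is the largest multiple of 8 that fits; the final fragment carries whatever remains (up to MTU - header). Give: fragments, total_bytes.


Max data per non-final fragment = floor((MTU - header)/8)*8 = floor((1200 - 20)/8)*8 = floor(1180/8)*8 = 1176 B
Final fragment needs no 8-byte alignment: it can carry up to MTU - header = 1180 B
Non-final fragments needed = ceil((payload - 1180) / 1176) = ceil(4311/1176) = ceil(3.6658) = 4
Number of fragments = 4 + 1 = 5
Fragment sizes (data): 4 * 1176 B + 787 B (last, 787 <= 1180 OK)
Total bytes sent = payload + n_frags * header = 5491 + 5*20 = 5491 + 100 = 5591 B

5, 5591


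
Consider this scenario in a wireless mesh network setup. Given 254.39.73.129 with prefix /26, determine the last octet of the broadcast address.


Given: IP = 254.39.73.129, prefix = /26
Host bits = 32 - 26 = 6
Network last octet = 129 AND mask = 128
Host part size = 2^6 - 1 = 63
Broadcast last octet = 128 OR 63 = 191

191


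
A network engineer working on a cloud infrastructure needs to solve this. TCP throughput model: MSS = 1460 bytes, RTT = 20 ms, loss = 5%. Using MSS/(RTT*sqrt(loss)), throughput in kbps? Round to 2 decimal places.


Given: MSS = 1460 bytes, RTT = 20 ms, loss = 5%
RTT in seconds = 20 / 1000 = 0.02
Loss rate = 5% = 0.05
sqrt(loss) = sqrt(0.05) = 0.223606797750
Throughput (bytes/s) = 1460 / (0.02 * 0.223606797750) = 326465.9247
Throughput (kbps) = 326465.9247 * 8 / 1000 = 2611.727398 -> 2611.73 kbps (2 dp)

2611.73


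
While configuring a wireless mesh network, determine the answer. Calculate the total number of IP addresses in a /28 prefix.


Given: CIDR prefix /28
Host bits = 32 - 28 = 4
Total addresses = 2^4 = 16

16


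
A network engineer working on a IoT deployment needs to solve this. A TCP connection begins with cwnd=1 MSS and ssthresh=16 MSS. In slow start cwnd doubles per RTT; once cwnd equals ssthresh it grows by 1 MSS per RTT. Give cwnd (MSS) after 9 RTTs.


RTT 0: cwnd = 1 MSS (initial)
RTT 1: cwnd = 2 MSS (slow start, doubled)
RTT 2: cwnd = 4 MSS (slow start, doubled)
RTT 3: cwnd = 8 MSS (slow start, doubled)
RTT 4: cwnd = 16 MSS (slow start, doubled)
RTT 5: cwnd = 17 MSS (congestion avoidance, +1)
RTT 6: cwnd = 18 MSS (congestion avoidance, +1)
RTT 7: cwnd = 19 MSS (congestion avoidance, +1)
RTT 8: cwnd = 20 MSS (congestion avoidance, +1)
RTT 9: cwnd = 21 MSS (congestion avoidance, +1)

21
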